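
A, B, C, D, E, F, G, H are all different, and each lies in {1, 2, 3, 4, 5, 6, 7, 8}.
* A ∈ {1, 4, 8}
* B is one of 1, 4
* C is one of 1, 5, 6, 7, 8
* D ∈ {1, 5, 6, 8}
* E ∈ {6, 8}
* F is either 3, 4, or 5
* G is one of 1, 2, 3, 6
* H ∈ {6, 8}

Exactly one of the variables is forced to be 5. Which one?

The 8 variables draw from only 8 values {1, 2, 3, 4, 5, 6, 7, 8}, so each is used; only G can be 2, hence G = 2.
The 7 still-open variables together cover exactly {1, 3, 4, 5, 6, 7, 8} — 7 values for 7 variables — and 3 appears only in F's list, so F = 3.
The 6 still-open variables draw from only 6 values {1, 4, 5, 6, 7, 8}, so each is used; only C can be 7, hence C = 7.
Among the 5 still-open variables, 5 fits only D (and all 5 values in {1, 4, 5, 6, 8} must be used), so D = 5.

D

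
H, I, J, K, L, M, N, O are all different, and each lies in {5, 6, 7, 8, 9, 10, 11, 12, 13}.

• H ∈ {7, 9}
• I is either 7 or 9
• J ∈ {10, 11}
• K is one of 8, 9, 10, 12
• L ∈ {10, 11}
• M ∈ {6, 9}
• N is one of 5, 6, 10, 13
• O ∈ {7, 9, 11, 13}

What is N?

H and I share exactly the 2 values {7, 9}; by pigeonhole those values go to them, so strike 7, 9 from K, M, O.
M has just one choice, so M = 6. So N can't be 6.
The 2 variables J and L are confined to {10, 11}, which locks those values in; drop them from K, N, O.
O has just one choice, so O = 13. Strike 13 from N.
So N = 5.

5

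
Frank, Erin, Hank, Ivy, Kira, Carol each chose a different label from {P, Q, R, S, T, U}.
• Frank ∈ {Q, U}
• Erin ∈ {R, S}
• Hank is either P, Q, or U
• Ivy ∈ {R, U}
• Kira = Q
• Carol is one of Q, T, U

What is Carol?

T

Kira must be Q (only option left). Eliminate Q elsewhere: Frank, Hank, Carol.
Frank must be U (only option left). Remove U from Hank, Ivy, Carol.
So Carol = T.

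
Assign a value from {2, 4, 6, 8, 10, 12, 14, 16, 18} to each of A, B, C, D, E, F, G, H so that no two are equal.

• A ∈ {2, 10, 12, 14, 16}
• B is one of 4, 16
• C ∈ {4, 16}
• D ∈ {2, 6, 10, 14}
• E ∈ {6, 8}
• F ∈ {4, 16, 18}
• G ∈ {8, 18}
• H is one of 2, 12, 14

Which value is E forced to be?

The 2 variables B and C are confined to {4, 16}, which locks those values in; drop them from A, F.
F must be 18 (only option left). Remove 18 from G.
That leaves G = 8. Strike 8 from E.
So E = 6.

6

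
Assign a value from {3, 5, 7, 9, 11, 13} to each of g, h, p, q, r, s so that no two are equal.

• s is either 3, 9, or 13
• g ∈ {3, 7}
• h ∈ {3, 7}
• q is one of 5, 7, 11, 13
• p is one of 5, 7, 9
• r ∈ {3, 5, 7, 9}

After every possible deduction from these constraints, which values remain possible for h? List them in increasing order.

The 6 variables draw from only 6 values {3, 5, 7, 9, 11, 13}, so each is used; only q can be 11, hence q = 11.
Among the 5 still-open variables, 13 fits only s (and all 5 values in {3, 5, 7, 9, 13} must be used), so s = 13.
g and h share exactly the 2 values {3, 7}; by pigeonhole those values go to them, so strike 3, 7 from p, r.
No further eliminations apply; h can still be any of 3, 7.

3, 7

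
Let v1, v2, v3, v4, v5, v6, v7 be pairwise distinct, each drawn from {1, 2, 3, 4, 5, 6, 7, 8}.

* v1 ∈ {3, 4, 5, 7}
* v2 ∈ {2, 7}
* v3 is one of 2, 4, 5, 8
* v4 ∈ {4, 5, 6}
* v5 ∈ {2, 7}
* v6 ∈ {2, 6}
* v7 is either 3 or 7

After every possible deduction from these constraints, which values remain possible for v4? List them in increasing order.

4, 5

Among the 7 variables, 8 fits only v3 (and all 7 values in {2, 3, 4, 5, 6, 7, 8} must be used), so v3 = 8.
v2 and v5 between them cover only {2, 7} — a naked pair. Remove those values from v1, v6, v7.
v6 has just one choice, so v6 = 6. Eliminate 6 elsewhere: v4.
v7 has just one choice, so v7 = 3. Remove 3 from v1.
No further eliminations apply; v4 can still be any of 4, 5.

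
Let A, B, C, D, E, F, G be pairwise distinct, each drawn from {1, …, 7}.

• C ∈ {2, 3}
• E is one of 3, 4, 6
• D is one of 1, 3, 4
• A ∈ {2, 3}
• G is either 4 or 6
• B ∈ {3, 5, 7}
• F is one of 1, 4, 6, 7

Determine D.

The 7 variables draw from only 7 values {1, 2, 3, 4, 5, 6, 7}, so each is used; only B can be 5, hence B = 5.
The 6 still-open variables together cover exactly {1, 2, 3, 4, 6, 7} — 6 values for 6 variables — and 7 appears only in F's list, so F = 7.
Among the 5 still-open variables, 1 fits only D (and all 5 values in {1, 2, 3, 4, 6} must be used), so D = 1.

1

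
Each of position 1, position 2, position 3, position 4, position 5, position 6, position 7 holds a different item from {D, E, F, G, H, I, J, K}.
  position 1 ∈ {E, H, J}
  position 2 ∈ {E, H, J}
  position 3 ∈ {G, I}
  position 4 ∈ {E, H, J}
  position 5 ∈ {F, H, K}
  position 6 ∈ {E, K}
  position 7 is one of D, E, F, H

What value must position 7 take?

D

position 1, position 2, position 4 share exactly the 3 values {E, H, J}; by pigeonhole those values go to them, so strike E, H, J from position 5, position 6, position 7.
That leaves position 6 = K. Strike K from position 5.
position 5's domain is down to {F}, so position 5 = F. So position 7 can't be F.
So position 7 = D.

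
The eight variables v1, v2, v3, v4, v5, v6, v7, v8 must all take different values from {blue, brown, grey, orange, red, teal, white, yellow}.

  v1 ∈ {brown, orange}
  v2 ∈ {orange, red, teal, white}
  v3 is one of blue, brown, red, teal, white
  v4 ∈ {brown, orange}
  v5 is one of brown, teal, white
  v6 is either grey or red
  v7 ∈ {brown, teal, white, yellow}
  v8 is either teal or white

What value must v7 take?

The 8 variables draw from only 8 values {blue, brown, grey, orange, red, teal, white, yellow}, so each is used; only v3 can be blue, hence v3 = blue.
Among the 7 still-open variables, grey fits only v6 (and all 7 values in {brown, grey, orange, red, teal, white, yellow} must be used), so v6 = grey.
The 6 still-open variables together cover exactly {brown, orange, red, teal, white, yellow} — 6 values for 6 variables — and red appears only in v2's list, so v2 = red.
The 5 still-open variables together cover exactly {brown, orange, teal, white, yellow} — 5 values for 5 variables — and yellow appears only in v7's list, so v7 = yellow.

yellow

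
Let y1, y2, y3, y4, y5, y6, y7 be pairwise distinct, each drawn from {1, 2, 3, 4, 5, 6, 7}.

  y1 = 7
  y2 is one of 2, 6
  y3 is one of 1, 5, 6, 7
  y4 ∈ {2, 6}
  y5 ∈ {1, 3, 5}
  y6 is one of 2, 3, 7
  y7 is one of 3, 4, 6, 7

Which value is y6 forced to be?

3

y1 must be 7 (only option left). Eliminate 7 elsewhere: y3, y6, y7.
The 6 still-open variables draw from only 6 values {1, 2, 3, 4, 5, 6}, so each is used; only y7 can be 4, hence y7 = 4.
y2 and y4 between them cover only {2, 6} — a naked pair. Remove those values from y3, y6.
So y6 = 3.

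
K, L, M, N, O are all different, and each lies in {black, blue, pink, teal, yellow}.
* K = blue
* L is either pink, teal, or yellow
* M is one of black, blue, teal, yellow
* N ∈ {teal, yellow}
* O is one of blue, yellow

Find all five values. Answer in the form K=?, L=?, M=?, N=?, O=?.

K=blue, L=pink, M=black, N=teal, O=yellow

K must be blue (only option left). Eliminate blue elsewhere: M, O.
O's domain is down to {yellow}, so O = yellow. Eliminate yellow elsewhere: L, M, N.
N's domain is down to {teal}, so N = teal. Remove teal from L, M.
L's domain is down to {pink}, so L = pink.
M has just one choice, so M = black.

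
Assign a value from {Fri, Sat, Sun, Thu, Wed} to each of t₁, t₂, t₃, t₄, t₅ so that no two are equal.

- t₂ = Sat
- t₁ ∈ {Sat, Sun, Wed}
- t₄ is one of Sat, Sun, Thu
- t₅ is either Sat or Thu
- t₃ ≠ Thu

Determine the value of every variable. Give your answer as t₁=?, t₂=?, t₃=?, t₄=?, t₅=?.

t₂ has just one choice, so t₂ = Sat. So t₁, t₃, t₄, t₅ can't be Sat.
t₅ has just one choice, so t₅ = Thu. Remove Thu from t₄.
That leaves t₄ = Sun. Remove Sun from t₁, t₃.
t₁ has just one choice, so t₁ = Wed. So t₃ can't be Wed.
That leaves t₃ = Fri.

t₁=Wed, t₂=Sat, t₃=Fri, t₄=Sun, t₅=Thu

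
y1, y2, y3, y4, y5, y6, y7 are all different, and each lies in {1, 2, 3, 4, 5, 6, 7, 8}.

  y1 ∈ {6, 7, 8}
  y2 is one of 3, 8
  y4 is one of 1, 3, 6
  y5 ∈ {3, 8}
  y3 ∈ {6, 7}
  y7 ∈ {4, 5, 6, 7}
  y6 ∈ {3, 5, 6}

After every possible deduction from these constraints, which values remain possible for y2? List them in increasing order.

The 7 variables together cover exactly {1, 3, 4, 5, 6, 7, 8} — 7 values for 7 variables — and 1 appears only in y4's list, so y4 = 1.
Among the 6 still-open variables, 4 fits only y7 (and all 6 values in {3, 4, 5, 6, 7, 8} must be used), so y7 = 4.
The 5 still-open variables draw from only 5 values {3, 5, 6, 7, 8}, so each is used; only y6 can be 5, hence y6 = 5.
y2 and y5 between them cover only {3, 8} — a naked pair. Remove those values from y1.
No further eliminations apply; y2 can still be any of 3, 8.

3, 8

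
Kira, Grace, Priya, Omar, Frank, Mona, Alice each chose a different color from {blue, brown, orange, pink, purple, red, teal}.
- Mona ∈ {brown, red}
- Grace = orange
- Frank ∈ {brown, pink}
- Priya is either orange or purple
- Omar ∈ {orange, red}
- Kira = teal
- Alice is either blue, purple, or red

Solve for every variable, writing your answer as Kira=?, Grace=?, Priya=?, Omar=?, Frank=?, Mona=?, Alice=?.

Kira=teal, Grace=orange, Priya=purple, Omar=red, Frank=pink, Mona=brown, Alice=blue

Kira must be teal (only option left).
That leaves Grace = orange. Remove orange from Priya, Omar.
Priya's domain is down to {purple}, so Priya = purple. So Alice can't be purple.
Omar's domain is down to {red}, so Omar = red. Remove red from Mona, Alice.
Mona must be brown (only option left). Strike brown from Frank.
That leaves Alice = blue.
Frank must be pink (only option left).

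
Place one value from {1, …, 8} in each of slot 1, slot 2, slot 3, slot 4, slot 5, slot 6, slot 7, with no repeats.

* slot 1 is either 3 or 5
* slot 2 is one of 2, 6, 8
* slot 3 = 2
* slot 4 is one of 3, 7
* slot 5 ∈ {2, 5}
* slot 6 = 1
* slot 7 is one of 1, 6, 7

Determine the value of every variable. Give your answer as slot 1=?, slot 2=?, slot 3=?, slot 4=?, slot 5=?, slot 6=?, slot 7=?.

slot 1=3, slot 2=8, slot 3=2, slot 4=7, slot 5=5, slot 6=1, slot 7=6

slot 3's domain is down to {2}, so slot 3 = 2. So slot 2, slot 5 can't be 2.
That leaves slot 5 = 5. Eliminate 5 elsewhere: slot 1.
slot 6's domain is down to {1}, so slot 6 = 1. Strike 1 from slot 7.
slot 1 has just one choice, so slot 1 = 3. Remove 3 from slot 4.
slot 4's domain is down to {7}, so slot 4 = 7. So slot 7 can't be 7.
That leaves slot 7 = 6. So slot 2 can't be 6.
slot 2 has just one choice, so slot 2 = 8.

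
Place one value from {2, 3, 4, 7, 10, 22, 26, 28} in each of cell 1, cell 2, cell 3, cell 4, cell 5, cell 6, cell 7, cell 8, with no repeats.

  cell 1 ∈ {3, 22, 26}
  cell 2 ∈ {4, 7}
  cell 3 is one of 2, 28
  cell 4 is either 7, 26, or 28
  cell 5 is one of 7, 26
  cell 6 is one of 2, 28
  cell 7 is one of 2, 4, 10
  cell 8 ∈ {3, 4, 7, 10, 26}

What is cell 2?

4

The 8 variables together cover exactly {2, 3, 4, 7, 10, 22, 26, 28} — 8 values for 8 variables — and 22 appears only in cell 1's list, so cell 1 = 22.
The 7 still-open variables draw from only 7 values {2, 3, 4, 7, 10, 26, 28}, so each is used; only cell 8 can be 3, hence cell 8 = 3.
Among the 6 still-open variables, 10 fits only cell 7 (and all 6 values in {2, 4, 7, 10, 26, 28} must be used), so cell 7 = 10.
Among the 5 still-open variables, 4 fits only cell 2 (and all 5 values in {2, 4, 7, 26, 28} must be used), so cell 2 = 4.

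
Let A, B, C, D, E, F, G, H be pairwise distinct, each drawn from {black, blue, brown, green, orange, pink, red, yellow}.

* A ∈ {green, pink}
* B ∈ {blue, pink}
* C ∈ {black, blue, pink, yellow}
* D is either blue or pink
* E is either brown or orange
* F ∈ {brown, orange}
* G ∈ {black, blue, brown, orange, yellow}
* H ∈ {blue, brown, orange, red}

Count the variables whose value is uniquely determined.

The 8 variables together cover exactly {black, blue, brown, green, orange, pink, red, yellow} — 8 values for 8 variables — and green appears only in A's list, so A = green.
The 7 still-open variables draw from only 7 values {black, blue, brown, orange, pink, red, yellow}, so each is used; only H can be red, hence H = red.
B and D share exactly the 2 values {blue, pink}; by pigeonhole those values go to them, so strike blue, pink from C, G.
The 2 variables E and F are confined to {brown, orange}, which locks those values in; drop them from G.
Determined: A=green, H=red. The other variables each still have more than one consistent value. That makes 2.

2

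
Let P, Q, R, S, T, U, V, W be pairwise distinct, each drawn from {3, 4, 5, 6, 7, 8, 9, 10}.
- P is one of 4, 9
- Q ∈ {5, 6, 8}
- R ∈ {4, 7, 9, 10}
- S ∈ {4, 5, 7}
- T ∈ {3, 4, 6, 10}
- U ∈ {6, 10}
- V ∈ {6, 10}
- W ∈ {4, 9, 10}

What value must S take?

5

The 8 variables together cover exactly {3, 4, 5, 6, 7, 8, 9, 10} — 8 values for 8 variables — and 3 appears only in T's list, so T = 3.
The 7 still-open variables draw from only 7 values {4, 5, 6, 7, 8, 9, 10}, so each is used; only Q can be 8, hence Q = 8.
The 6 still-open variables together cover exactly {4, 5, 6, 7, 9, 10} — 6 values for 6 variables — and 5 appears only in S's list, so S = 5.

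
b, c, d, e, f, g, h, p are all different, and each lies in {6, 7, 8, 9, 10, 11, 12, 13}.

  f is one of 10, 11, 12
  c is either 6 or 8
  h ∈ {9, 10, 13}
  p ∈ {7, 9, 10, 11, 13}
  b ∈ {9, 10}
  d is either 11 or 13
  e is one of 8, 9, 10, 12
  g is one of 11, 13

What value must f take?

12

The 8 variables draw from only 8 values {6, 7, 8, 9, 10, 11, 12, 13}, so each is used; only c can be 6, hence c = 6.
The 7 still-open variables draw from only 7 values {7, 8, 9, 10, 11, 12, 13}, so each is used; only p can be 7, hence p = 7.
The 6 still-open variables draw from only 6 values {8, 9, 10, 11, 12, 13}, so each is used; only e can be 8, hence e = 8.
The 5 still-open variables together cover exactly {9, 10, 11, 12, 13} — 5 values for 5 variables — and 12 appears only in f's list, so f = 12.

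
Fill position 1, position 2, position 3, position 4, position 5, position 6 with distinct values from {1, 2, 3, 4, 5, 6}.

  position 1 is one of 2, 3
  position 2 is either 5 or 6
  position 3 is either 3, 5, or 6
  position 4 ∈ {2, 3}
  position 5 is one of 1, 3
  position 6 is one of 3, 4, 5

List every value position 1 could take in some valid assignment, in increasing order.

2, 3

Among the 6 variables, 1 fits only position 5 (and all 6 values in {1, 2, 3, 4, 5, 6} must be used), so position 5 = 1.
The 5 still-open variables draw from only 5 values {2, 3, 4, 5, 6}, so each is used; only position 6 can be 4, hence position 6 = 4.
The 2 variables position 1 and position 4 are confined to {2, 3}, which locks those values in; drop them from position 3.
No further eliminations apply; position 1 can still be any of 2, 3.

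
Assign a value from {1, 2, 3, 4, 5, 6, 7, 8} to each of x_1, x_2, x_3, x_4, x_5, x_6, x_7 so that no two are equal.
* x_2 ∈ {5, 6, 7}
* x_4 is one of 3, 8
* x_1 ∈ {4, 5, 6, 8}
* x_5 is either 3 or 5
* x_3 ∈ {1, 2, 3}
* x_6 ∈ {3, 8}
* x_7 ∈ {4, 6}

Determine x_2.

7

The 2 variables x_4 and x_6 are confined to {3, 8}, which locks those values in; drop them from x_1, x_3, x_5.
x_5 has just one choice, so x_5 = 5. So x_1, x_2 can't be 5.
The 2 variables x_1 and x_7 are confined to {4, 6}, which locks those values in; drop them from x_2.
So x_2 = 7.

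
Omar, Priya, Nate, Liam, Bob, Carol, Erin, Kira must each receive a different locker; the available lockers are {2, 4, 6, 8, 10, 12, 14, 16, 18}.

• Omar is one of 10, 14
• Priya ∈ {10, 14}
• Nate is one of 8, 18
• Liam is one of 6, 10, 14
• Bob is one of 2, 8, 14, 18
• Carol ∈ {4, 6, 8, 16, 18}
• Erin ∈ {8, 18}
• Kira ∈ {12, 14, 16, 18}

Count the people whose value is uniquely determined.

Omar and Priya share exactly the 2 values {10, 14}; by pigeonhole those values go to them, so strike 10, 14 from Liam, Bob, Kira.
Liam's domain is down to {6}, so Liam = 6. So Carol can't be 6.
Nate and Erin between them cover only {8, 18} — a naked pair. Remove those values from Bob, Carol, Kira.
Bob's domain is down to {2}, so Bob = 2.
Determined: Liam=6, Bob=2. The other people each still have more than one consistent value. That makes 2.

2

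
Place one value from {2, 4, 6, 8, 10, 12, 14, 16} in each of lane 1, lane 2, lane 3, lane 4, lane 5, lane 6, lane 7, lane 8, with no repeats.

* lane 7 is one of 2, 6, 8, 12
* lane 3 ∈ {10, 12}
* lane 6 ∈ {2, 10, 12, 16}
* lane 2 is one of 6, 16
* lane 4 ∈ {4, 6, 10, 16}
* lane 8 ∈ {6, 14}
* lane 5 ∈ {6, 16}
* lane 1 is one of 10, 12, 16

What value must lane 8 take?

14

Among the 8 variables, 4 fits only lane 4 (and all 8 values in {2, 4, 6, 8, 10, 12, 14, 16} must be used), so lane 4 = 4.
The 7 still-open variables draw from only 7 values {2, 6, 8, 10, 12, 14, 16}, so each is used; only lane 7 can be 8, hence lane 7 = 8.
The 6 still-open variables draw from only 6 values {2, 6, 10, 12, 14, 16}, so each is used; only lane 6 can be 2, hence lane 6 = 2.
Among the 5 still-open variables, 14 fits only lane 8 (and all 5 values in {6, 10, 12, 14, 16} must be used), so lane 8 = 14.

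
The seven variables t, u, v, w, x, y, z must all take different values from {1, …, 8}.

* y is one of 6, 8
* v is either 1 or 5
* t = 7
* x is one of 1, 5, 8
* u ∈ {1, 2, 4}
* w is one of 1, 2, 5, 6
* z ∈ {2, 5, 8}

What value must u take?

t must be 7 (only option left).
The 6 still-open variables together cover exactly {1, 2, 4, 5, 6, 8} — 6 values for 6 variables — and 4 appears only in u's list, so u = 4.

4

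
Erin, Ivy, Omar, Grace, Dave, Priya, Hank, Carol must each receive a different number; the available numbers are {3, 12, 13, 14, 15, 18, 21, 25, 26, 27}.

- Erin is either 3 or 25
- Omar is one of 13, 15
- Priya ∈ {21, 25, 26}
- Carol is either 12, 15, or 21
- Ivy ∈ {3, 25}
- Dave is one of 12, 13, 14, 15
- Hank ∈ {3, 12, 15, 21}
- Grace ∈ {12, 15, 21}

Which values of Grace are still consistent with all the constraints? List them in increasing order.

12, 15, 21

The 8 variables together cover exactly {3, 12, 13, 14, 15, 21, 25, 26} — 8 values for 8 variables — and 14 appears only in Dave's list, so Dave = 14.
Among the 7 still-open variables, 13 fits only Omar (and all 7 values in {3, 12, 13, 15, 21, 25, 26} must be used), so Omar = 13.
The 6 still-open variables draw from only 6 values {3, 12, 15, 21, 25, 26}, so each is used; only Priya can be 26, hence Priya = 26.
Erin and Ivy share exactly the 2 values {3, 25}; by pigeonhole those values go to them, so strike 3, 25 from Hank.
No further eliminations apply; Grace can still be any of 12, 15, 21.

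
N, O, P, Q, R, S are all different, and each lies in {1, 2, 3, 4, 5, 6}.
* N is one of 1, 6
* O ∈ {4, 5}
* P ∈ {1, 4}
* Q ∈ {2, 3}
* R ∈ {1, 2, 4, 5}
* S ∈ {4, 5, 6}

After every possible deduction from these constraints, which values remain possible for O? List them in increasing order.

4, 5

The 6 variables together cover exactly {1, 2, 3, 4, 5, 6} — 6 values for 6 variables — and 3 appears only in Q's list, so Q = 3.
Among the 5 still-open variables, 2 fits only R (and all 5 values in {1, 2, 4, 5, 6} must be used), so R = 2.
No further eliminations apply; O can still be any of 4, 5.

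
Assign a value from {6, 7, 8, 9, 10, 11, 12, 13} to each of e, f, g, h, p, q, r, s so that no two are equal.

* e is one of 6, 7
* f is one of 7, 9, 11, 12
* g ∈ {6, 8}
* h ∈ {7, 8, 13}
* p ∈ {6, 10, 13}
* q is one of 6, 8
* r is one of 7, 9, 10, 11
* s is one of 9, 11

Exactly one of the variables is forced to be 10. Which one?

The 8 variables draw from only 8 values {6, 7, 8, 9, 10, 11, 12, 13}, so each is used; only f can be 12, hence f = 12.
g and q between them cover only {6, 8} — a naked pair. Remove those values from e, h, p.
That leaves e = 7. So h, r can't be 7.
h's domain is down to {13}, so h = 13. So p can't be 13.
So 10 goes to p.

p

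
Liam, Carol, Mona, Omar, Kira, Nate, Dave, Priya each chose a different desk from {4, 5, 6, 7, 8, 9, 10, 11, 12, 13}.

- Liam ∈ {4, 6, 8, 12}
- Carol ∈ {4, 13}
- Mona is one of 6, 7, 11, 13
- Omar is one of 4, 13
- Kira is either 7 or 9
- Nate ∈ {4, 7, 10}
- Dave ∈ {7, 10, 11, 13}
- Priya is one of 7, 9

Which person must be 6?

Carol and Omar share exactly the 2 values {4, 13}; by pigeonhole those values go to them, so strike 4, 13 from Liam, Mona, Nate, Dave.
Kira and Priya between them cover only {7, 9} — a naked pair. Remove those values from Mona, Nate, Dave.
Nate has just one choice, so Nate = 10. Strike 10 from Dave.
That leaves Dave = 11. Eliminate 11 elsewhere: Mona.
So 6 goes to Mona.

Mona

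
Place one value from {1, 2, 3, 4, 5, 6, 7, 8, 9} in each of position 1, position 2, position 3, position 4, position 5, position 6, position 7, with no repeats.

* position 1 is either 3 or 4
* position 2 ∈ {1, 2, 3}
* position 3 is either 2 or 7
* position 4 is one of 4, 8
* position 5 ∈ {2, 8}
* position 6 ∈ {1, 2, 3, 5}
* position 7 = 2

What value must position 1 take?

position 7 has just one choice, so position 7 = 2. Eliminate 2 elsewhere: position 2, position 3, position 5, position 6.
position 3's domain is down to {7}, so position 3 = 7.
position 5's domain is down to {8}, so position 5 = 8. Strike 8 from position 4.
position 4 has just one choice, so position 4 = 4. So position 1 can't be 4.
So position 1 = 3.

3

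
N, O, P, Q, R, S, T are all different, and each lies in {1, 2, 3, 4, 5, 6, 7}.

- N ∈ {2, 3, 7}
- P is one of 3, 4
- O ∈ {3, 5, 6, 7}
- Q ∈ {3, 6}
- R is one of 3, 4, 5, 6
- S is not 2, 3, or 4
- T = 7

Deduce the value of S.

1

T's domain is down to {7}, so T = 7. Strike 7 from N, O, S.
Among the 6 still-open variables, 1 fits only S (and all 6 values in {1, 2, 3, 4, 5, 6} must be used), so S = 1.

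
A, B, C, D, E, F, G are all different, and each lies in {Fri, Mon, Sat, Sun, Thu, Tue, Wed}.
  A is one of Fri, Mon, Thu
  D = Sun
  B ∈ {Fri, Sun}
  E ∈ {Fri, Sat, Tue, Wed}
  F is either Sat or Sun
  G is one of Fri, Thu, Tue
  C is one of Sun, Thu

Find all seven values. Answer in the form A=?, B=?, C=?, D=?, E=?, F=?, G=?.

A=Mon, B=Fri, C=Thu, D=Sun, E=Wed, F=Sat, G=Tue

D must be Sun (only option left). Strike Sun from B, C, F.
F must be Sat (only option left). Remove Sat from E.
B must be Fri (only option left). Strike Fri from A, E, G.
C must be Thu (only option left). So A, G can't be Thu.
G has just one choice, so G = Tue. Remove Tue from E.
A must be Mon (only option left).
That leaves E = Wed.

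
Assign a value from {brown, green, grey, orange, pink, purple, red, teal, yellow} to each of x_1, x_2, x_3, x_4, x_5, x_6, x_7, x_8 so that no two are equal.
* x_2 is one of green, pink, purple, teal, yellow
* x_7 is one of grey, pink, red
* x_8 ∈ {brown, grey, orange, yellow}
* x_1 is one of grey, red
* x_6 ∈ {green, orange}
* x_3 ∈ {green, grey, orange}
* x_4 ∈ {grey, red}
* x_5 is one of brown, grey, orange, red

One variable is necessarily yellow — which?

x_1 and x_4 share exactly the 2 values {grey, red}; by pigeonhole those values go to them, so strike grey, red from x_3, x_5, x_7, x_8.
x_7 must be pink (only option left). Remove pink from x_2.
x_3 and x_6 between them cover only {green, orange} — a naked pair. Remove those values from x_2, x_5, x_8.
x_5 has just one choice, so x_5 = brown. Eliminate brown elsewhere: x_8.
So yellow goes to x_8.

x_8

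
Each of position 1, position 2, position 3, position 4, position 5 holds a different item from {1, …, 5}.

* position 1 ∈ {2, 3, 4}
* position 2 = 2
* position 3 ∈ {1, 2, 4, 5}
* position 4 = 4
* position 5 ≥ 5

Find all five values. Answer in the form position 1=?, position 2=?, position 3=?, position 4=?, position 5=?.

position 2 must be 2 (only option left). Eliminate 2 elsewhere: position 1, position 3.
position 4 must be 4 (only option left). Strike 4 from position 1, position 3.
That leaves position 5 = 5. Strike 5 from position 3.
position 1 must be 3 (only option left).
position 3 must be 1 (only option left).

position 1=3, position 2=2, position 3=1, position 4=4, position 5=5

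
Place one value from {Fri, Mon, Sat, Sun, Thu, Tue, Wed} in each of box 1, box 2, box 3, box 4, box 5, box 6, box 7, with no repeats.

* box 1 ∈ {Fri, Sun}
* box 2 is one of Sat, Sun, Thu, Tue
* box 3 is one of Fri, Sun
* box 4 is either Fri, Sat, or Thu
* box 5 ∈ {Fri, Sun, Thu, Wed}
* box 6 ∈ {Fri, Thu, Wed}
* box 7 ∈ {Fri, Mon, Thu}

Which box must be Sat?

The 7 variables draw from only 7 values {Fri, Mon, Sat, Sun, Thu, Tue, Wed}, so each is used; only box 7 can be Mon, hence box 7 = Mon.
Among the 6 still-open variables, Tue fits only box 2 (and all 6 values in {Fri, Sat, Sun, Thu, Tue, Wed} must be used), so box 2 = Tue.
The 5 still-open variables together cover exactly {Fri, Sat, Sun, Thu, Wed} — 5 values for 5 variables — and Sat appears only in box 4's list, so box 4 = Sat.

box 4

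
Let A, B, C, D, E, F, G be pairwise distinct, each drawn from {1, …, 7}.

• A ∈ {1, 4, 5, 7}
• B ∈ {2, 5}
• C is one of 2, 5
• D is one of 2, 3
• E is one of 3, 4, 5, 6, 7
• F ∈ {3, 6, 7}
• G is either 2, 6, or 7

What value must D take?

The 7 variables together cover exactly {1, 2, 3, 4, 5, 6, 7} — 7 values for 7 variables — and 1 appears only in A's list, so A = 1.
Among the 6 still-open variables, 4 fits only E (and all 6 values in {2, 3, 4, 5, 6, 7} must be used), so E = 4.
B and C between them cover only {2, 5} — a naked pair. Remove those values from D, G.
So D = 3.

3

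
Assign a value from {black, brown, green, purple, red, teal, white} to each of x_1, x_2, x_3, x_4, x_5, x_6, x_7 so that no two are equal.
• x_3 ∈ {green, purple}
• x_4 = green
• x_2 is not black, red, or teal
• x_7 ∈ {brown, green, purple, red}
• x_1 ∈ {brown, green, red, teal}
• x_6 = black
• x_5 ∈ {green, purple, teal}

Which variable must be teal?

x_5

x_4 must be green (only option left). Strike green from x_1, x_2, x_3, x_5, x_7.
x_6 must be black (only option left).
x_3 has just one choice, so x_3 = purple. Eliminate purple elsewhere: x_2, x_5, x_7.
So teal goes to x_5.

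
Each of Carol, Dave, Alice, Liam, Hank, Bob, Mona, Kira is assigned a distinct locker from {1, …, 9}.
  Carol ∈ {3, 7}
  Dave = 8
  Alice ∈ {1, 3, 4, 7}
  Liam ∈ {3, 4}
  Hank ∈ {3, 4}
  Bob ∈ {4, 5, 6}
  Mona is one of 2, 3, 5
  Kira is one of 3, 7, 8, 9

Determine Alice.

1

Dave must be 8 (only option left). Strike 8 from Kira.
Liam and Hank between them cover only {3, 4} — a naked pair. Remove those values from Carol, Alice, Bob, Mona, Kira.
Carol's domain is down to {7}, so Carol = 7. Strike 7 from Alice, Kira.
So Alice = 1.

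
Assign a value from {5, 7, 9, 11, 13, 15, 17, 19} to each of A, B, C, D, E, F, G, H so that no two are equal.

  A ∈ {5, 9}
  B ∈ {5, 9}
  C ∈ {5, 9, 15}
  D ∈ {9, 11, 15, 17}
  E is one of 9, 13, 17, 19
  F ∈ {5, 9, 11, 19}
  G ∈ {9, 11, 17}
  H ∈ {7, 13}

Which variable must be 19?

F

The 8 variables draw from only 8 values {5, 7, 9, 11, 13, 15, 17, 19}, so each is used; only H can be 7, hence H = 7.
The 7 still-open variables draw from only 7 values {5, 9, 11, 13, 15, 17, 19}, so each is used; only E can be 13, hence E = 13.
Among the 6 still-open variables, 19 fits only F (and all 6 values in {5, 9, 11, 15, 17, 19} must be used), so F = 19.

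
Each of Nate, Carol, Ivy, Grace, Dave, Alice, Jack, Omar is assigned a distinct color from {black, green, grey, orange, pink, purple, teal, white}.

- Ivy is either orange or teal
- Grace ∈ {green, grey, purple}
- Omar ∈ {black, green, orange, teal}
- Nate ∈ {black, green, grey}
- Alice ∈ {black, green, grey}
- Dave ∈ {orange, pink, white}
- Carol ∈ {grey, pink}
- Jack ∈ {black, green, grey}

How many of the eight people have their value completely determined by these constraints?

3

The 8 variables together cover exactly {black, green, grey, orange, pink, purple, teal, white} — 8 values for 8 variables — and purple appears only in Grace's list, so Grace = purple.
Among the 7 still-open variables, white fits only Dave (and all 7 values in {black, green, grey, orange, pink, teal, white} must be used), so Dave = white.
The 6 still-open variables together cover exactly {black, green, grey, orange, pink, teal} — 6 values for 6 variables — and pink appears only in Carol's list, so Carol = pink.
Nate, Alice, Jack share exactly the 3 values {black, green, grey}; by pigeonhole those values go to them, so strike black, green, grey from Omar.
Determined: Carol=pink, Grace=purple, Dave=white. The other people each still have more than one consistent value. That makes 3.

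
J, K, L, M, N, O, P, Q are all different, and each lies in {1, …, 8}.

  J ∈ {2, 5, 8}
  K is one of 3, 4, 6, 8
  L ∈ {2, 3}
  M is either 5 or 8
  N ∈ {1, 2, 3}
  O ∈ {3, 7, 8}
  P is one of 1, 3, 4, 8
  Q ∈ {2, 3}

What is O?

The 8 variables together cover exactly {1, 2, 3, 4, 5, 6, 7, 8} — 8 values for 8 variables — and 6 appears only in K's list, so K = 6.
The 7 still-open variables together cover exactly {1, 2, 3, 4, 5, 7, 8} — 7 values for 7 variables — and 4 appears only in P's list, so P = 4.
The 6 still-open variables draw from only 6 values {1, 2, 3, 5, 7, 8}, so each is used; only N can be 1, hence N = 1.
The 5 still-open variables together cover exactly {2, 3, 5, 7, 8} — 5 values for 5 variables — and 7 appears only in O's list, so O = 7.

7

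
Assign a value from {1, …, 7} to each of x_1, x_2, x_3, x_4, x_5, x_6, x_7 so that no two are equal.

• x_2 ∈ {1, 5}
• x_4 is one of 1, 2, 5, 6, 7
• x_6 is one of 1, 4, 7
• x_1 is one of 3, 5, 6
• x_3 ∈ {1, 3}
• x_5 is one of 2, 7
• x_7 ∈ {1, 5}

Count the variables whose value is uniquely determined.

3

The 7 variables together cover exactly {1, 2, 3, 4, 5, 6, 7} — 7 values for 7 variables — and 4 appears only in x_6's list, so x_6 = 4.
The 2 variables x_2 and x_7 are confined to {1, 5}, which locks those values in; drop them from x_1, x_3, x_4.
x_3's domain is down to {3}, so x_3 = 3. So x_1 can't be 3.
That leaves x_1 = 6. So x_4 can't be 6.
Determined: x_1=6, x_3=3, x_6=4. The other variables each still have more than one consistent value. That makes 3.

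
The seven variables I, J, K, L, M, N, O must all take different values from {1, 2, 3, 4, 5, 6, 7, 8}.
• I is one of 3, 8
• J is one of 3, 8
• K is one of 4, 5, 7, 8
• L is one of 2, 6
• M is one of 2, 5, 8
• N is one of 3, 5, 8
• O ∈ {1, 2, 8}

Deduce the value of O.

The 2 variables I and J are confined to {3, 8}, which locks those values in; drop them from K, M, N, O.
N must be 5 (only option left). So K, M can't be 5.
M must be 2 (only option left). Strike 2 from L, O.
So O = 1.

1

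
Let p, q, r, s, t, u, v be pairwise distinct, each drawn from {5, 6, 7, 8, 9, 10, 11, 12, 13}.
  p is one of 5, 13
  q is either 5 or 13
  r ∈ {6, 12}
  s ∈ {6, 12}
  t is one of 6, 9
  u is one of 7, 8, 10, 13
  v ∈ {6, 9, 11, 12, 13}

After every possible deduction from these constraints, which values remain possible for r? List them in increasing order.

6, 12

p and q share exactly the 2 values {5, 13}; by pigeonhole those values go to them, so strike 5, 13 from u, v.
The 2 variables r and s are confined to {6, 12}, which locks those values in; drop them from t, v.
t must be 9 (only option left). Remove 9 from v.
v must be 11 (only option left).
No further eliminations apply; r can still be any of 6, 12.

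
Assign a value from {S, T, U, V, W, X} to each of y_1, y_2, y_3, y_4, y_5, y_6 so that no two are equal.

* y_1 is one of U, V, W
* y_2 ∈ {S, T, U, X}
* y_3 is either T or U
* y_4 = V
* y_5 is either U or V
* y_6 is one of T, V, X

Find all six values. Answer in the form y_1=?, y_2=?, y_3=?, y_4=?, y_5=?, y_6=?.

y_4's domain is down to {V}, so y_4 = V. Remove V from y_1, y_5, y_6.
y_5 must be U (only option left). Eliminate U elsewhere: y_1, y_2, y_3.
y_1 has just one choice, so y_1 = W.
y_3 must be T (only option left). Remove T from y_2, y_6.
y_6 must be X (only option left). So y_2 can't be X.
y_2 has just one choice, so y_2 = S.

y_1=W, y_2=S, y_3=T, y_4=V, y_5=U, y_6=X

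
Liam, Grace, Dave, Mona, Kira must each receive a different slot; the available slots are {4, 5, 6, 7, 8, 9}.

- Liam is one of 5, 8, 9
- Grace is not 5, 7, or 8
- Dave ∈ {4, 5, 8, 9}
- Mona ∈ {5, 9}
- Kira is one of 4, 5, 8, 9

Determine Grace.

6

Among the 5 variables, 6 fits only Grace (and all 5 values in {4, 5, 6, 8, 9} must be used), so Grace = 6.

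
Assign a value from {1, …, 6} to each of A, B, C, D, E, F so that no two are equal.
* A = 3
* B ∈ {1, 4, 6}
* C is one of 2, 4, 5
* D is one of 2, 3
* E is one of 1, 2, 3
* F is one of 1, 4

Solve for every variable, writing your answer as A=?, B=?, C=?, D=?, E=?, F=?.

A must be 3 (only option left). Remove 3 from D, E.
D's domain is down to {2}, so D = 2. Eliminate 2 elsewhere: C, E.
That leaves E = 1. Remove 1 from B, F.
F must be 4 (only option left). So B, C can't be 4.
B must be 6 (only option left).
That leaves C = 5.

A=3, B=6, C=5, D=2, E=1, F=4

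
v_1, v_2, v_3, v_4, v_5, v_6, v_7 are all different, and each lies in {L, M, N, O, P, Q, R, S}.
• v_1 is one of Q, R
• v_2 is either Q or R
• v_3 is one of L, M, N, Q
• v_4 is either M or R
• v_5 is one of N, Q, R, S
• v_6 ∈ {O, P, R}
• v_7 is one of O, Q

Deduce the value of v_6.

P

v_1 and v_2 share exactly the 2 values {Q, R}; by pigeonhole those values go to them, so strike Q, R from v_3, v_4, v_5, v_6, v_7.
v_4 must be M (only option left). Remove M from v_3.
v_7's domain is down to {O}, so v_7 = O. Eliminate O elsewhere: v_6.
So v_6 = P.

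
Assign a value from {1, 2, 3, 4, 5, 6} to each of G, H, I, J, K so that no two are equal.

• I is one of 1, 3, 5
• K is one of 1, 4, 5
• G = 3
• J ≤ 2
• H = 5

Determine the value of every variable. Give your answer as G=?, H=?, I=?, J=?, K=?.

G=3, H=5, I=1, J=2, K=4

G has just one choice, so G = 3. Strike 3 from I.
That leaves H = 5. Remove 5 from I, K.
I must be 1 (only option left). Eliminate 1 elsewhere: J, K.
That leaves J = 2.
K's domain is down to {4}, so K = 4.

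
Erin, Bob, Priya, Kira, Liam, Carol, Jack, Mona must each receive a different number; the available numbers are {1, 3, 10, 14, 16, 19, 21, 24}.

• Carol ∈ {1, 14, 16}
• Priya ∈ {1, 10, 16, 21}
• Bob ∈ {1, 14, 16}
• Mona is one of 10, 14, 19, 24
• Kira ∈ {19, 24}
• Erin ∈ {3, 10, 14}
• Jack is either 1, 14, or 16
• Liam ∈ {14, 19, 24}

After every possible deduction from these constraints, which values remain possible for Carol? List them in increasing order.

1, 14, 16

Among the 8 variables, 3 fits only Erin (and all 8 values in {1, 3, 10, 14, 16, 19, 21, 24} must be used), so Erin = 3.
The 7 still-open variables together cover exactly {1, 10, 14, 16, 19, 21, 24} — 7 values for 7 variables — and 21 appears only in Priya's list, so Priya = 21.
The 6 still-open variables together cover exactly {1, 10, 14, 16, 19, 24} — 6 values for 6 variables — and 10 appears only in Mona's list, so Mona = 10.
The 3 variables Bob, Carol, Jack are confined to {1, 14, 16}, which locks those values in; drop them from Liam.
No further eliminations apply; Carol can still be any of 1, 14, 16.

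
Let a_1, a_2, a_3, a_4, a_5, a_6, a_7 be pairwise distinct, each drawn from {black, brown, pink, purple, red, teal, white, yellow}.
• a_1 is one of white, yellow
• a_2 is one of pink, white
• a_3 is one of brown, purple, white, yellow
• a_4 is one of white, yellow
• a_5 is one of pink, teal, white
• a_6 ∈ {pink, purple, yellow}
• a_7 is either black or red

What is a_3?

a_1 and a_4 between them cover only {white, yellow} — a naked pair. Remove those values from a_2, a_3, a_5, a_6.
a_2 has just one choice, so a_2 = pink. Remove pink from a_5, a_6.
a_5 must be teal (only option left).
That leaves a_6 = purple. Strike purple from a_3.
So a_3 = brown.

brown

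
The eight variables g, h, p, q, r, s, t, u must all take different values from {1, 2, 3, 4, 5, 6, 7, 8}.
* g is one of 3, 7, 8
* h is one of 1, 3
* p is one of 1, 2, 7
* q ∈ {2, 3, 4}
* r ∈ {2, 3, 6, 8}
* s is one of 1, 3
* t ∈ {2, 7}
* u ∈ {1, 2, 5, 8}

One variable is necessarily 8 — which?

g

The 8 variables draw from only 8 values {1, 2, 3, 4, 5, 6, 7, 8}, so each is used; only q can be 4, hence q = 4.
The 7 still-open variables draw from only 7 values {1, 2, 3, 5, 6, 7, 8}, so each is used; only u can be 5, hence u = 5.
The 6 still-open variables together cover exactly {1, 2, 3, 6, 7, 8} — 6 values for 6 variables — and 6 appears only in r's list, so r = 6.
The 5 still-open variables draw from only 5 values {1, 2, 3, 7, 8}, so each is used; only g can be 8, hence g = 8.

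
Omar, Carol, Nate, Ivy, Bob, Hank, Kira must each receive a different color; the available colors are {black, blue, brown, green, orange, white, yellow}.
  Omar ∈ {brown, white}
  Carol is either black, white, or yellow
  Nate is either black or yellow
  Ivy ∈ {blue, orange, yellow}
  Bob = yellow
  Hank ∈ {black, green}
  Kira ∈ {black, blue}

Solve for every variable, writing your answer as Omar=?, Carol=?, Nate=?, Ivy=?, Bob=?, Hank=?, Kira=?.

Bob's domain is down to {yellow}, so Bob = yellow. Remove yellow from Carol, Nate, Ivy.
Nate must be black (only option left). So Carol, Hank, Kira can't be black.
That leaves Hank = green.
Kira has just one choice, so Kira = blue. So Ivy can't be blue.
That leaves Carol = white. So Omar can't be white.
That leaves Ivy = orange.
Omar must be brown (only option left).

Omar=brown, Carol=white, Nate=black, Ivy=orange, Bob=yellow, Hank=green, Kira=blue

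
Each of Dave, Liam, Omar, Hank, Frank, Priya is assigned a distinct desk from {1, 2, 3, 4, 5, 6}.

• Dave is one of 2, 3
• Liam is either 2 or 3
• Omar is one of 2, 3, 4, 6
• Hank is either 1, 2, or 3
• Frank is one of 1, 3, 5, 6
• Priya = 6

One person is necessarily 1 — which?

Priya has just one choice, so Priya = 6. So Omar, Frank can't be 6.
Among the 5 still-open variables, 4 fits only Omar (and all 5 values in {1, 2, 3, 4, 5} must be used), so Omar = 4.
The 4 still-open variables draw from only 4 values {1, 2, 3, 5}, so each is used; only Frank can be 5, hence Frank = 5.
The 3 still-open variables draw from only 3 values {1, 2, 3}, so each is used; only Hank can be 1, hence Hank = 1.

Hank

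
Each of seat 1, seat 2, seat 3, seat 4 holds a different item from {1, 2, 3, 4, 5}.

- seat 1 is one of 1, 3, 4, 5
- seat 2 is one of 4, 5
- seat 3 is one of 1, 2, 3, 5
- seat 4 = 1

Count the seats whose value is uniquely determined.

1

seat 4 must be 1 (only option left). Remove 1 from seat 1, seat 3.
Determined: seat 4=1. The other seats each still have more than one consistent value. That makes 1.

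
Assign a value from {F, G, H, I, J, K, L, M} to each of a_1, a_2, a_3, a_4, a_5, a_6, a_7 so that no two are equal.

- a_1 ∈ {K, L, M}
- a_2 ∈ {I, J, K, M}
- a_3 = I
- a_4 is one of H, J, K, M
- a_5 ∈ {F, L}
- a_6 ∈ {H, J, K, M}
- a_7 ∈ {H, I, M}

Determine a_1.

a_3 must be I (only option left). Remove I from a_2, a_7.
The 6 still-open variables draw from only 6 values {F, H, J, K, L, M}, so each is used; only a_5 can be F, hence a_5 = F.
The 5 still-open variables draw from only 5 values {H, J, K, L, M}, so each is used; only a_1 can be L, hence a_1 = L.

L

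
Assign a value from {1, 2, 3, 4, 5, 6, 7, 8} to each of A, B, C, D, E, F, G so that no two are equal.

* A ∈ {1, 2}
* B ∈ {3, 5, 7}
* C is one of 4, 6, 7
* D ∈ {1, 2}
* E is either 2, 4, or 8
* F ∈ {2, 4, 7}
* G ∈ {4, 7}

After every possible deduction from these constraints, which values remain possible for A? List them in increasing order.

The 2 variables A and D are confined to {1, 2}, which locks those values in; drop them from E, F.
F and G between them cover only {4, 7} — a naked pair. Remove those values from B, C, E.
That leaves C = 6.
E must be 8 (only option left).
No further eliminations apply; A can still be any of 1, 2.

1, 2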